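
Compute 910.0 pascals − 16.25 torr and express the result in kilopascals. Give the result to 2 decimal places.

910.0 Pa = 0.910000 kPa and 16.25 torr = 2.16649 kPa.
0.910000 − 2.16649 ≈ -1.26 kPa.

-1.26 kilopascals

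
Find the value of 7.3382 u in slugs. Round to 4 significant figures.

8.350e-28 slug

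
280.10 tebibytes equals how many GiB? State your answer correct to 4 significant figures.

1 TiB = 1024.00 GiB.
So 280.10 × 1024.00 ≈ 286800 GiB.

286800 gibibytes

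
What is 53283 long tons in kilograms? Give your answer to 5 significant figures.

1 long ton = 1016.05 kilograms.
Thus 53283 × 1016.05 ≈ 5.4138e+7 kg.

5.4138e+7 kg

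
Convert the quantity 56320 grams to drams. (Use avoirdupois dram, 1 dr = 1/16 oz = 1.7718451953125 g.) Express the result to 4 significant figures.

31790 drams

1 gram = 0.564383 dr.
56320 × 0.564383 ≈ 31790 dr.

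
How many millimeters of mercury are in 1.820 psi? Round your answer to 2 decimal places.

94.12 millimeters of mercury

1 psi = 51.7149 mmHg.
Thus 1.820 × 51.7149 ≈ 94.12 mmHg.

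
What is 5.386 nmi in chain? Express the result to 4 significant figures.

1 nmi = 92.0624 chains.
5.386 × 92.0624 ≈ 495.8 chain.

495.8 chain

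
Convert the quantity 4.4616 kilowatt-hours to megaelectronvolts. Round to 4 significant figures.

1 kilowatt-hour = 2.24694 × 10^19 megaelectronvolts.
Then 4.4616 × 2.24694 × 10^19 ≈ 1.002 × 10^20 MeV.

1.002 × 10^20 MeV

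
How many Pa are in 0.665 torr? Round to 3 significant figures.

88.7 Pa

1 torr = 133.322 Pa.
So 0.665 × 133.322 ≈ 88.7 Pa.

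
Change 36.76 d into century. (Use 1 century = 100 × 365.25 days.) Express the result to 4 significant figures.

0.001006 century

1 day = 2.73785 × 10^-5 centuries.
Thus 36.76 × 2.73785 × 10^-5 ≈ 0.001006 century.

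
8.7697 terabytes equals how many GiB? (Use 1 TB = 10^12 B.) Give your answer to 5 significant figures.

8167.4 GiB

1 terabyte = 931.323 GiB.
So 8.7697 × 931.323 ≈ 8167.4 GiB.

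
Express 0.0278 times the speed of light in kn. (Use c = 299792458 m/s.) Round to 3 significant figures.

1.62e+7 kn

1 c = 5.82750e+8 kn.
So 0.0278 × 5.82750e+8 ≈ 1.62e+7 kn.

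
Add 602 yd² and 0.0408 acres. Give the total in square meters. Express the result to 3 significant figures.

668 m²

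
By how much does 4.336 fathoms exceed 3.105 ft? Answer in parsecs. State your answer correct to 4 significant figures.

2.263 × 10^-16 pc

4.336 fathom = 2.56983 × 10^-16 pc and 3.105 ft = 3.06709 × 10^-17 pc.
2.56983 × 10^-16 − 3.06709 × 10^-17 ≈ 2.263 × 10^-16 pc.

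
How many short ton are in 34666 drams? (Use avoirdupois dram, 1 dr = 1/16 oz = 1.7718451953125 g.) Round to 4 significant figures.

0.06771 short ton

1 dr = 1.953125 × 10^-6 short tons.
So 34666 × 1.953125 × 10^-6 ≈ 0.06771 short ton.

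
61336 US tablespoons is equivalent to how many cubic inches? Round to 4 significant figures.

1 US tablespoon = 0.902344 cubic inches.
So 61336 × 0.902344 ≈ 55350 in³.

55350 in³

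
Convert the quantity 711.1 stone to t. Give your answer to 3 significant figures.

1 stone = 0.00635029 t.
Then 711.1 × 0.00635029 ≈ 4.52 t.

4.52 t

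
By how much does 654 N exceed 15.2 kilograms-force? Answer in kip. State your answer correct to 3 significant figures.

0.114 kip

654 N = 0.147025 kip and 15.2 kgf = 0.0335103 kip.
0.147025 − 0.0335103 ≈ 0.114 kip.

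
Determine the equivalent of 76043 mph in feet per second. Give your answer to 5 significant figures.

111530 ft/s

1 mph = 1.46667 ft/s.
76043 × 1.46667 ≈ 111530 ft/s.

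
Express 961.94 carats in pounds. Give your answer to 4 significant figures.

1 ct = 0.000440925 lb.
961.94 × 0.000440925 ≈ 0.4241 lb.

0.4241 lb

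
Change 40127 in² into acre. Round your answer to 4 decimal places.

0.0064 acres

1 square inch = 1.59423 × 10^-7 acre.
So 40127 × 1.59423 × 10^-7 ≈ 0.0064 acre.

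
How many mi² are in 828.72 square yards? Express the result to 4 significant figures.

1 square yard = 3.22831e-7 mi².
828.72 × 3.22831e-7 ≈ 0.0002675 mi².

0.0002675 mi²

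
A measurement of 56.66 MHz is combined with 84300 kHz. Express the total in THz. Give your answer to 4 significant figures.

0.0001410 THz

56.66 MHz = 5.66600e-5 THz and 84300 kHz = 8.43000e-5 THz.
5.66600e-5 + 8.43000e-5 ≈ 0.0001410 THz.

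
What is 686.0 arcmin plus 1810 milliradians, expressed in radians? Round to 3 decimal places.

2.010 rad

686.0 arcmin = 0.199549 rad and 1810 mrad = 1.81000 rad.
0.199549 + 1.81000 ≈ 2.010 rad.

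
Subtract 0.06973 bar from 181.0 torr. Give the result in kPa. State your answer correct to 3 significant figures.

181.0 torr = 24.1313 kPa and 0.06973 bar = 6.97300 kPa.
24.1313 − 6.97300 ≈ 17.2 kPa.

17.2 kPa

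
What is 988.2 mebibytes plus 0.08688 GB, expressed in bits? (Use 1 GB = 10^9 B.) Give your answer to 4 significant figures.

8.985 × 10^9 bits

988.2 MiB = 8.28962 × 10^9 bit and 0.08688 GB = 6.95040 × 10^8 bit.
8.28962 × 10^9 + 6.95040 × 10^8 ≈ 8.985 × 10^9 bit.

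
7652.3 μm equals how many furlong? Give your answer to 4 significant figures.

3.804 × 10^-5 furlongs

1 μm = 4.97097 × 10^-9 furlongs.
Then 7652.3 × 4.97097 × 10^-9 ≈ 3.804 × 10^-5 furlong.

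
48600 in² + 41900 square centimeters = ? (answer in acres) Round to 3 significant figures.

0.00878 acre

48600 in² = 0.00774793 acre and 41900 cm² = 0.00103537 acre.
0.00774793 + 0.00103537 ≈ 0.00878 acre.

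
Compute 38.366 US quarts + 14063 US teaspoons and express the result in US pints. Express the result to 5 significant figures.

223.22 US pints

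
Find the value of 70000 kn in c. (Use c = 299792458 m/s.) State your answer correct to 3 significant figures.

1 knot = 1.71600e-9 c.
70000 × 1.71600e-9 ≈ 0.000120 c.

0.000120 times the speed of light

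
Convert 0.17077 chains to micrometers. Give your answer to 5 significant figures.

1 chain = 2.01168 × 10^7 μm.
Then 0.17077 × 2.01168 × 10^7 ≈ 3.4353 × 10^6 μm.

3.4353 × 10^6 μm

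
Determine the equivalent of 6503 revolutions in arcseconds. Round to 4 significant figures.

1 rev = 1.29600 × 10^6 arcsec.
So 6503 × 1.29600 × 10^6 ≈ 8.428 × 10^9 arcsec.

8.428 × 10^9 arcsec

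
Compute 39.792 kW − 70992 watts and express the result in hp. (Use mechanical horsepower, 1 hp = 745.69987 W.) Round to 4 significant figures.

39.792 kW = 53.3620 hp and 70992 W = 95.2018 hp.
53.3620 − 95.2018 ≈ -41.84 hp.

-41.84 hp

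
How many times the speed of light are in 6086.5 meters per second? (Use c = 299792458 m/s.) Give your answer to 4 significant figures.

2.030e-5 c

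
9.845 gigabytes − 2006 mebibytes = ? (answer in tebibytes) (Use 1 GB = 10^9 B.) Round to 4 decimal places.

0.0070 tebibytes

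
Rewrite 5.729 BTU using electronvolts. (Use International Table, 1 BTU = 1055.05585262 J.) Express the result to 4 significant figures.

3.773e+22 eV

1 British thermal unit = 6.58514e+21 eV.
Thus 5.729 × 6.58514e+21 ≈ 3.773e+22 eV.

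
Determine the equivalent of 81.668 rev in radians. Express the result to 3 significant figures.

1 revolution = 6.28319 rad.
81.668 × 6.28319 ≈ 513 rad.

513 rad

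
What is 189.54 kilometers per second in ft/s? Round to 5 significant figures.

621850 ft/s

1 km/s = 3280.84 ft/s.
189.54 × 3280.84 ≈ 621850 ft/s.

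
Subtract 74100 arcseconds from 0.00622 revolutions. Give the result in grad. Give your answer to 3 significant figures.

-20.4 grad

0.00622 rev = 2.48800 grad and 74100 arcsec = 22.8704 grad.
2.48800 − 22.8704 ≈ -20.4 grad.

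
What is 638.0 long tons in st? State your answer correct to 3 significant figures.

1 long ton = 160.000 stone.
Thus 638.0 × 160.000 ≈ 102000 st.

102000 st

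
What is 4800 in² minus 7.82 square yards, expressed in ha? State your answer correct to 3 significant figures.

-0.000344 hectares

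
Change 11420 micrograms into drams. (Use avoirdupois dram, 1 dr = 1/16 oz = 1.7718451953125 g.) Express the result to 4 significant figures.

0.006445 drams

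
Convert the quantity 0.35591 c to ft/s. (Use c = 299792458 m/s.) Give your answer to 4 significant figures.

3.501 × 10^8 feet per second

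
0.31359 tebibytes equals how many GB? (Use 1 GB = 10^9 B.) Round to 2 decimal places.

344.80 GB

1 TiB = 1099.51 gigabytes.
So 0.31359 × 1099.51 ≈ 344.80 GB.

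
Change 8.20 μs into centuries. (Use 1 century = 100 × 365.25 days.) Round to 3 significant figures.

2.60e-15 centuries

1 μs = 3.16881e-16 century.
Thus 8.20 × 3.16881e-16 ≈ 2.60e-15 century.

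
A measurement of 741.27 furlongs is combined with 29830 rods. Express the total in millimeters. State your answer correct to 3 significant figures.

2.99 × 10^8 mm

741.27 furlong = 1.49120 × 10^8 mm and 29830 rod = 1.50021 × 10^8 mm.
1.49120 × 10^8 + 1.50021 × 10^8 ≈ 2.99 × 10^8 mm.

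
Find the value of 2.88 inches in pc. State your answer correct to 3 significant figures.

1 inch = 8.23158 × 10^-19 pc.
So 2.88 × 8.23158 × 10^-19 ≈ 2.37 × 10^-18 pc.

2.37 × 10^-18 pc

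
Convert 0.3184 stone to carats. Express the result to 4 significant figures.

1 st = 31751.5 carats.
0.3184 × 31751.5 ≈ 10110 ct.

10110 carats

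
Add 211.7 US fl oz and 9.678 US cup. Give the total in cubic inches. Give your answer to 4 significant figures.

521.8 in³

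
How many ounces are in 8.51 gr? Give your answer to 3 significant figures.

0.0195 oz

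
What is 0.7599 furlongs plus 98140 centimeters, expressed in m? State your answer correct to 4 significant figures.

1134 m

0.7599 furlong = 152.868 m and 98140 cm = 981.400 m.
152.868 + 981.400 ≈ 1134 m.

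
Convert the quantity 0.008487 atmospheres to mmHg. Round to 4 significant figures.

6.450 millimeters of mercury

1 atm = 760.000 millimeters of mercury.
So 0.008487 × 760.000 ≈ 6.450 mmHg.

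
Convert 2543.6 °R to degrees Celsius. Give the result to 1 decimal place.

°R = (°C + 273.15) × 9/5.
Applying the formula gives 1140.0 °C.

1140.0 °C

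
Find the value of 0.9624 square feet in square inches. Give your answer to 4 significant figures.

1 square foot = 144.000 square inches.
0.9624 × 144.000 ≈ 138.6 in².

138.6 in²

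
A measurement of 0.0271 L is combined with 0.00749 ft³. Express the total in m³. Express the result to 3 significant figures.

0.0271 L = 2.71000 × 10^-5 m³ and 0.00749 ft³ = 0.000212093 m³.
2.71000 × 10^-5 + 0.000212093 ≈ 0.000239 m³.

0.000239 m³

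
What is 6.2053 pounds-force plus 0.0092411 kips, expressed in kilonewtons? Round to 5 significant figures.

6.2053 lbf = 0.0276025 kN and 0.0092411 kip = 0.0411065 kN.
0.0276025 + 0.0411065 ≈ 0.068709 kN.

0.068709 kN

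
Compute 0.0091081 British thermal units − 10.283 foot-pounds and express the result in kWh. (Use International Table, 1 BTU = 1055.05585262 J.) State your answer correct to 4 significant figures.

0.0091081 BTU = 2.66932e-6 kWh and 10.283 ft·lbf = 3.87274e-6 kWh.
2.66932e-6 − 3.87274e-6 ≈ -1.203e-6 kWh.

-1.203e-6 kWh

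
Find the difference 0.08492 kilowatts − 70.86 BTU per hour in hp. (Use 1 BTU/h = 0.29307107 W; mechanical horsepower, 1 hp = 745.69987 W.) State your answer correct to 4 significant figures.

0.08492 kW = 0.113880 hp and 70.86 BTU/h = 0.0278490 hp.
0.113880 − 0.0278490 ≈ 0.08603 hp.

0.08603 hp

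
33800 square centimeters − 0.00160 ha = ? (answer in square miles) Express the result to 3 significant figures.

33800 cm² = 1.30503 × 10^-6 mi² and 0.00160 ha = 6.17763 × 10^-6 mi².
1.30503 × 10^-6 − 6.17763 × 10^-6 ≈ -4.87 × 10^-6 mi².

-4.87 × 10^-6 square miles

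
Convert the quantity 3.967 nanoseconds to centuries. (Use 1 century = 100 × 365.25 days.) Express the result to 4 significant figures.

1 nanosecond = 3.16881 × 10^-19 centuries.
So 3.967 × 3.16881 × 10^-19 ≈ 1.257 × 10^-18 century.

1.257 × 10^-18 century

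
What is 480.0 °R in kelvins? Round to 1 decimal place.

°R = K × 9/5.
Applying the formula gives 266.7 K.

266.7 K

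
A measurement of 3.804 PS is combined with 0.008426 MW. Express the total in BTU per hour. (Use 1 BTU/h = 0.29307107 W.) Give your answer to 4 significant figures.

38300 BTU/h

3.804 PS = 9546.62 BTU/h and 0.008426 MW = 28750.7 BTU/h.
9546.62 + 28750.7 ≈ 38300 BTU/h.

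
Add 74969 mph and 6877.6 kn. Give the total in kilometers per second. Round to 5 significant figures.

37.052 km/s

74969 mph = 33.5141 km/s and 6877.6 kn = 3.53814 km/s.
33.5141 + 3.53814 ≈ 37.052 km/s.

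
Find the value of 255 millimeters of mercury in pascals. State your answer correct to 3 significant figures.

34000 pascals

1 mmHg = 133.322 Pa.
Then 255 × 133.322 ≈ 34000 Pa.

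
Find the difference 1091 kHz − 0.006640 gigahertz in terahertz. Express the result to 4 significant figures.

1091 kHz = 1.09100 × 10^-6 THz and 0.006640 GHz = 6.64000 × 10^-6 THz.
1.09100 × 10^-6 − 6.64000 × 10^-6 ≈ -5.549 × 10^-6 THz.

-5.549 × 10^-6 THz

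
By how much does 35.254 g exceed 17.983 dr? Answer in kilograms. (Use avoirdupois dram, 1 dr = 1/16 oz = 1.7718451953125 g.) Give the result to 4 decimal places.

0.0034 kg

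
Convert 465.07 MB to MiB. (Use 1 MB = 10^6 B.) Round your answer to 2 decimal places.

443.53 MiB

1 MB = 0.953674 MiB.
So 465.07 × 0.953674 ≈ 443.53 MiB.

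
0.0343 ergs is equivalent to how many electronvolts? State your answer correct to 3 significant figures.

2.14e+10 eV

1 erg = 6.24151e+11 electronvolts.
Thus 0.0343 × 6.24151e+11 ≈ 2.14e+10 eV.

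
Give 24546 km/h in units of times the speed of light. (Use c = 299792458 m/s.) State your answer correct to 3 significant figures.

2.27e-5 times the speed of light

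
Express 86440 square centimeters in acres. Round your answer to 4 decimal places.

1 square centimeter = 2.47105e-8 acres.
So 86440 × 2.47105e-8 ≈ 0.0021 acre.

0.0021 acre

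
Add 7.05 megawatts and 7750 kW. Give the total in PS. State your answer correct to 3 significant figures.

20100 PS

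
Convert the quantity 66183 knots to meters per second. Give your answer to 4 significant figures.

1 kn = 0.514444 meters per second.
So 66183 × 0.514444 ≈ 34050 m/s.

34050 m/s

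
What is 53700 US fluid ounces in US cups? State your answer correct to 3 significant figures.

6710 US cup

1 US fluid ounce = 0.125000 US cup.
53700 × 0.125000 ≈ 6710 US cup.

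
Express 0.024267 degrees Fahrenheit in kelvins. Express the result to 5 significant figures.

255.39 K

K = (°F + 459.67) × 5/9.
Applying the formula gives 255.39 K.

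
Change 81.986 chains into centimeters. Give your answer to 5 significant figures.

1 chain = 2011.68 centimeters.
81.986 × 2011.68 ≈ 164930 cm.

164930 cm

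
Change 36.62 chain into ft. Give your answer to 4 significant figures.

1 chain = 66.0000 feet.
Thus 36.62 × 66.0000 ≈ 2417 ft.

2417 feet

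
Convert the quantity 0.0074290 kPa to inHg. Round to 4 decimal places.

1 kPa = 0.295300 inHg.
Thus 0.0074290 × 0.295300 ≈ 0.0022 inHg.

0.0022 inches of mercury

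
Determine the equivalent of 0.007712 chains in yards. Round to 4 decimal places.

0.1697 yards

1 chain = 22.0000 yards.
0.007712 × 22.0000 ≈ 0.1697 yd.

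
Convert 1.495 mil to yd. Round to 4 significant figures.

4.153e-5 yd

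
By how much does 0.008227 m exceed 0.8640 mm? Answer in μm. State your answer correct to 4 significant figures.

0.008227 m = 8227.00 μm and 0.8640 mm = 864.000 μm.
8227.00 − 864.000 ≈ 7363 μm.

7363 μm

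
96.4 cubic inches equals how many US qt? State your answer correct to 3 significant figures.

1.67 US qt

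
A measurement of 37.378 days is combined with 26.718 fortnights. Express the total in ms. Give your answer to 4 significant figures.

37.378 d = 3.22946e+9 ms and 26.718 fortnight = 3.23181e+10 ms.
3.22946e+9 + 3.23181e+10 ≈ 3.555e+10 ms.

3.555e+10 ms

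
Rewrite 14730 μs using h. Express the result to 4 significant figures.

4.092 × 10^-6 h

1 μs = 2.77778 × 10^-10 h.
So 14730 × 2.77778 × 10^-10 ≈ 4.092 × 10^-6 h.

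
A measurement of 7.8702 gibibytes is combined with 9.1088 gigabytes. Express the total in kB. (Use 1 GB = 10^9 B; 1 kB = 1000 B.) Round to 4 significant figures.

7.8702 GiB = 8.45056e+6 kB and 9.1088 GB = 9.10880e+6 kB.
8.45056e+6 + 9.10880e+6 ≈ 1.756e+7 kB.

1.756e+7 kB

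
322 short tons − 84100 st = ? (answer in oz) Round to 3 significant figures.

322 short ton = 1.03040e+7 oz and 84100 st = 1.88384e+7 oz.
1.03040e+7 − 1.88384e+7 ≈ -8.53e+6 oz.

-8.53e+6 ounces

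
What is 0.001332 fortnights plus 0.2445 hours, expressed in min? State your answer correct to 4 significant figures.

0.001332 fortnight = 26.8531 min and 0.2445 h = 14.6700 min.
26.8531 + 14.6700 ≈ 41.52 min.

41.52 min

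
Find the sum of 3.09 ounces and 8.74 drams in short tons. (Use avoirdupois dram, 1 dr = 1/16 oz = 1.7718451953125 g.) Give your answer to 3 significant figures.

0.000114 short tons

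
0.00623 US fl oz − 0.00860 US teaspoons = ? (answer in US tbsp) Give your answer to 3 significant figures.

0.00959 US tablespoons

0.00623 US fl oz = 0.0124600 US tbsp and 0.00860 US tsp = 0.00286667 US tbsp.
0.0124600 − 0.00286667 ≈ 0.00959 US tbsp.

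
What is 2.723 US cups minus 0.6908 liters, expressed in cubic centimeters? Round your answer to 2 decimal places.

-46.57 cm³

2.723 US cup = 644.230 cm³ and 0.6908 L = 690.800 cm³.
644.230 − 690.800 ≈ -46.57 cm³.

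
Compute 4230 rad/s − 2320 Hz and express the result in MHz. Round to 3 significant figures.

4230 rad/s = 0.000673225 MHz and 2320 Hz = 0.00232000 MHz.
0.000673225 − 0.00232000 ≈ -0.00165 MHz.

-0.00165 MHz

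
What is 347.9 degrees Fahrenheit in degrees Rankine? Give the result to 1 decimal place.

°R = °F + 459.67.
Applying the formula gives 807.6 °R.

807.6 °R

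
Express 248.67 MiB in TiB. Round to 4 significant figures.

0.0002372 TiB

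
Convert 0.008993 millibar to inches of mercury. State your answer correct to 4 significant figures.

1 millibar = 0.0295300 inHg.
Thus 0.008993 × 0.0295300 ≈ 0.0002656 inHg.

0.0002656 inches of mercury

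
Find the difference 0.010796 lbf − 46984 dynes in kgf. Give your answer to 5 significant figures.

0.010796 lbf = 0.00489698 kgf and 46984 dyn = 0.0479103 kgf.
0.00489698 − 0.0479103 ≈ -0.043013 kgf.

-0.043013 kgf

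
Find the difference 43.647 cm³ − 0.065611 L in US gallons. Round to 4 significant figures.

43.647 cm³ = 0.0115303 US gal and 0.065611 L = 0.0173326 US gal.
0.0115303 − 0.0173326 ≈ -0.005802 US gal.

-0.005802 US gal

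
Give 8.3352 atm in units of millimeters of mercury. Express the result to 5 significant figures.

6334.8 mmHg

1 atm = 760.000 mmHg.
So 8.3352 × 760.000 ≈ 6334.8 mmHg.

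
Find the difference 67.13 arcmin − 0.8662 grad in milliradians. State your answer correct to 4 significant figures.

67.13 arcmin = 19.5273 mrad and 0.8662 grad = 13.6062 mrad.
19.5273 − 13.6062 ≈ 5.921 mrad.

5.921 mrad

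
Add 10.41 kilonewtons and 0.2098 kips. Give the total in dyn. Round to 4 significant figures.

1.134e+9 dynes

10.41 kN = 1.04100e+9 dyn and 0.2098 kip = 9.33237e+7 dyn.
1.04100e+9 + 9.33237e+7 ≈ 1.134e+9 dyn.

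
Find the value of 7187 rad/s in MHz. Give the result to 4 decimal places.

0.0011 megahertz

1 rad/s = 1.59155e-7 MHz.
Then 7187 × 1.59155e-7 ≈ 0.0011 MHz.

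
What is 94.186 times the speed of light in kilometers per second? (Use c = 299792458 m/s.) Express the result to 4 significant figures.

1 speed of light = 299792 km/s.
Thus 94.186 × 299792 ≈ 2.824 × 10^7 km/s.

2.824 × 10^7 kilometers per second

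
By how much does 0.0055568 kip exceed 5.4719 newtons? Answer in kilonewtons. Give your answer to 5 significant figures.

0.019246 kN

0.0055568 kip = 0.0247179 kN and 5.4719 N = 0.00547190 kN.
0.0247179 − 0.00547190 ≈ 0.019246 kN.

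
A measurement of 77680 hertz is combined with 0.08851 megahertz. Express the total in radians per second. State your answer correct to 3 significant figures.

77680 Hz = 488078 rad/s and 0.08851 MHz = 556125 rad/s.
488078 + 556125 ≈ 1.04e+6 rad/s.

1.04e+6 rad/s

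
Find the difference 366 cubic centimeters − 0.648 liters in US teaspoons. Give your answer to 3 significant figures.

-57.2 US teaspoons

366 cm³ = 74.2556 US tsp and 0.648 L = 131.469 US tsp.
74.2556 − 131.469 ≈ -57.2 US tsp.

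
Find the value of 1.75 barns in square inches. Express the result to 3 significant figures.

2.71e-25 in²

1 barn = 1.55000e-25 square inches.
So 1.75 × 1.55000e-25 ≈ 2.71e-25 in².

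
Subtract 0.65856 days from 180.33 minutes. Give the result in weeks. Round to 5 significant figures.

-0.076190 wk

180.33 min = 0.0178899 wk and 0.65856 d = 0.0940800 wk.
0.0178899 − 0.0940800 ≈ -0.076190 wk.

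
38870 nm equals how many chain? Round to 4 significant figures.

1.932 × 10^-6 chain

1 nm = 4.97097 × 10^-11 chain.
So 38870 × 4.97097 × 10^-11 ≈ 1.932 × 10^-6 chain.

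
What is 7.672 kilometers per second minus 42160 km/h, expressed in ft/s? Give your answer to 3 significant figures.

-13300 ft/s

7.672 km/s = 25170.6 ft/s and 42160 km/h = 38422.3 ft/s.
25170.6 − 38422.3 ≈ -13300 ft/s.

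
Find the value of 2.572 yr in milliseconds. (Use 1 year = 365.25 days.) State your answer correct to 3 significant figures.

8.12 × 10^10 milliseconds

1 year = 3.15576 × 10^10 ms.
Thus 2.572 × 3.15576 × 10^10 ≈ 8.12 × 10^10 ms.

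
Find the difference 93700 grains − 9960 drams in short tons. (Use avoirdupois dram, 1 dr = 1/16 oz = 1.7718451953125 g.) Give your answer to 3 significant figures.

93700 gr = 0.00669286 short ton and 9960 dr = 0.0194531 short ton.
0.00669286 − 0.0194531 ≈ -0.0128 short ton.

-0.0128 short tons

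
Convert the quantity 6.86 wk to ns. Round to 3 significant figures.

1 week = 6.04800e+14 ns.
6.86 × 6.04800e+14 ≈ 4.15e+15 ns.

4.15e+15 ns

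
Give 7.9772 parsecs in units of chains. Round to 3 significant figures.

1.22 × 10^16 chains

1 pc = 1.53388 × 10^15 chains.
So 7.9772 × 1.53388 × 10^15 ≈ 1.22 × 10^16 chain.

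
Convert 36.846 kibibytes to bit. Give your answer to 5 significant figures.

1 kibibyte = 8192.00 bit.
36.846 × 8192.00 ≈ 301840 bit.

301840 bit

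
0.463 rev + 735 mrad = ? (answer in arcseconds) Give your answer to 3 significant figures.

752000 arcsec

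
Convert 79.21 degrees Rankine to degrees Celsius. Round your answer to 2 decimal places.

°R = (°C + 273.15) × 9/5.
Applying the formula gives -229.14 °C.

-229.14 °C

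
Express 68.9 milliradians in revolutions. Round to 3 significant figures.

0.0110 rev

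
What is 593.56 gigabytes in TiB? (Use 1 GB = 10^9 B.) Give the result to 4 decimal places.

0.5398 TiB

1 gigabyte = 0.000909495 TiB.
So 593.56 × 0.000909495 ≈ 0.5398 TiB.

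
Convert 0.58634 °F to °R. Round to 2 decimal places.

460.26 °R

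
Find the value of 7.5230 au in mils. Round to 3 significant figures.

1 astronomical unit = 5.88968 × 10^15 mil.
Thus 7.5230 × 5.88968 × 10^15 ≈ 4.43 × 10^16 mil.

4.43 × 10^16 mil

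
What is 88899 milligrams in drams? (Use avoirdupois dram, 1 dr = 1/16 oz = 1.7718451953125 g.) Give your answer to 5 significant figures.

50.173 dr

1 milligram = 0.000564383 dr.
Then 88899 × 0.000564383 ≈ 50.173 dr.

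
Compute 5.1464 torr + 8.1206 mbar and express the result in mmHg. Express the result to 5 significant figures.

11.237 millimeters of mercury

5.1464 torr = 5.14640 mmHg and 8.1206 mbar = 6.09095 mmHg.
5.14640 + 6.09095 ≈ 11.237 mmHg.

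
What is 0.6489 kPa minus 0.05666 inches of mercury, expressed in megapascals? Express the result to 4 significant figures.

0.6489 kPa = 0.000648900 MPa and 0.05666 inHg = 0.000191873 MPa.
0.000648900 − 0.000191873 ≈ 0.0004570 MPa.

0.0004570 MPa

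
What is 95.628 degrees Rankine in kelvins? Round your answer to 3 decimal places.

53.127 K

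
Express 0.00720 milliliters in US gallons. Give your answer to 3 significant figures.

1.90e-6 US gal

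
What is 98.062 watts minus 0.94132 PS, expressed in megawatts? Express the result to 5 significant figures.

98.062 W = 9.80620e-5 MW and 0.94132 PS = 0.000692340 MW.
9.80620e-5 − 0.000692340 ≈ -0.00059428 MW.

-0.00059428 MW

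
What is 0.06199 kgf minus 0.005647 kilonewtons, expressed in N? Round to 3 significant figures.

0.06199 kgf = 0.607914 N and 0.005647 kN = 5.64700 N.
0.607914 − 5.64700 ≈ -5.04 N.

-5.04 N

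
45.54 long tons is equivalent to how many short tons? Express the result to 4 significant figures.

1 long ton = 1.12000 short tons.
45.54 × 1.12000 ≈ 51.00 short ton.

51.00 short tons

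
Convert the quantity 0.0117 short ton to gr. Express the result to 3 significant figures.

1 short ton = 1.40000 × 10^7 gr.
So 0.0117 × 1.40000 × 10^7 ≈ 164000 gr.

164000 gr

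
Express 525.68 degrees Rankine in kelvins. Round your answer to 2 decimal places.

292.04 kelvins

°R = K × 9/5.
Applying the formula gives 292.04 K.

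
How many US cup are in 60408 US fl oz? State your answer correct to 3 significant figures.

7550 US cup

1 US fluid ounce = 0.125000 US cups.
60408 × 0.125000 ≈ 7550 US cup.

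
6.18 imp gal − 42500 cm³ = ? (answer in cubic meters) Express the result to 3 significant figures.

6.18 imp gal = 0.0280948 m³ and 42500 cm³ = 0.0425000 m³.
0.0280948 − 0.0425000 ≈ -0.0144 m³.

-0.0144 m³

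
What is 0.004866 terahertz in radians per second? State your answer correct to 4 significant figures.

1 terahertz = 6.28319 × 10^12 rad/s.
0.004866 × 6.28319 × 10^12 ≈ 3.057 × 10^10 rad/s.

3.057 × 10^10 radians per second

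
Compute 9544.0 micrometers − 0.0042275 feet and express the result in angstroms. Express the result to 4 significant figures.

8.255 × 10^7 Å

9544.0 μm = 9.54400 × 10^7 Å and 0.0042275 ft = 1.28854 × 10^7 Å.
9.54400 × 10^7 − 1.28854 × 10^7 ≈ 8.255 × 10^7 Å.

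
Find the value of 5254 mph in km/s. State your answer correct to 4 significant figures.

1 mph = 0.000447040 km/s.
So 5254 × 0.000447040 ≈ 2.349 km/s.

2.349 kilometers per second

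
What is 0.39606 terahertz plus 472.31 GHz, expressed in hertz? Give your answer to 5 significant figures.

0.39606 THz = 3.96060e+11 Hz and 472.31 GHz = 4.72310e+11 Hz.
3.96060e+11 + 4.72310e+11 ≈ 8.6837e+11 Hz.

8.6837e+11 Hz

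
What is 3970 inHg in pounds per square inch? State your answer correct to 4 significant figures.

1950 psi

1 inHg = 0.491154 psi.
So 3970 × 0.491154 ≈ 1950 psi.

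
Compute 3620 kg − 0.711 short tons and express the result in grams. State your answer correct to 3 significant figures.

2.97e+6 g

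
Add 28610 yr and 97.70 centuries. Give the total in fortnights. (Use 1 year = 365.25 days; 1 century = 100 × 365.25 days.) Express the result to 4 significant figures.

28610 yr = 746414 fortnight and 97.70 century = 254892 fortnight.
746414 + 254892 ≈ 1.001e+6 fortnight.

1.001e+6 fortnights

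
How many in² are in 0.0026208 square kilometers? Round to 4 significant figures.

4.062 × 10^6 square inches

1 square kilometer = 1.55000 × 10^9 square inches.
So 0.0026208 × 1.55000 × 10^9 ≈ 4.062 × 10^6 in².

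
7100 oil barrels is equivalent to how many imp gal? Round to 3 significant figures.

1 oil barrel = 34.9723 imp gal.
Then 7100 × 34.9723 ≈ 248000 imp gal.

248000 imp gal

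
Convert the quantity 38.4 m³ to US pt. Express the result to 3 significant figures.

81200 US pt

1 m³ = 2113.38 US pints.
Then 38.4 × 2113.38 ≈ 81200 US pt.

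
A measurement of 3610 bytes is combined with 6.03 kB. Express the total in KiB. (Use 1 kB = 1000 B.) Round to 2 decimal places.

3610 B = 3.52539 KiB and 6.03 kB = 5.88867 KiB.
3.52539 + 5.88867 ≈ 9.41 KiB.

9.41 KiB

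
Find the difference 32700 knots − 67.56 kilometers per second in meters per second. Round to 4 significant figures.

-50740 meters per second

32700 kn = 16822.3 m/s and 67.56 km/s = 67560.0 m/s.
16822.3 − 67560.0 ≈ -50740 m/s.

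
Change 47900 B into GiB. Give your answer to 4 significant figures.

4.461 × 10^-5 GiB

1 B = 9.31323 × 10^-10 GiB.
So 47900 × 9.31323 × 10^-10 ≈ 4.461 × 10^-5 GiB.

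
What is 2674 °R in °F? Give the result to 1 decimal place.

°R = °F + 459.67.
Applying the formula gives 2214.3 °F.

2214.3 °F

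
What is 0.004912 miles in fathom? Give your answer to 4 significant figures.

4.323 fathoms

1 mi = 880.000 fathom.
So 0.004912 × 880.000 ≈ 4.323 fathom.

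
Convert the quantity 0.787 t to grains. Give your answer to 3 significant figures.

1 t = 1.54324 × 10^7 gr.
0.787 × 1.54324 × 10^7 ≈ 1.21 × 10^7 gr.

1.21 × 10^7 gr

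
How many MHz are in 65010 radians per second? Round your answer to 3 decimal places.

1 radian per second = 1.59155 × 10^-7 megahertz.
So 65010 × 1.59155 × 10^-7 ≈ 0.010 MHz.

0.010 megahertz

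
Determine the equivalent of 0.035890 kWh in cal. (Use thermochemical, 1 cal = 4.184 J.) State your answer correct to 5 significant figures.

1 kWh = 860420.7 calories.
So 0.035890 × 860420.7 ≈ 30880 cal.

30880 cal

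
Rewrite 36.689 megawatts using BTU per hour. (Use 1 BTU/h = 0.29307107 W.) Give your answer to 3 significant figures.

1 MW = 3.41214 × 10^6 BTU/h.
So 36.689 × 3.41214 × 10^6 ≈ 1.25 × 10^8 BTU/h.

1.25 × 10^8 BTU per hour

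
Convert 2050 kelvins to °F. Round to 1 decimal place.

3230.3 degrees Fahrenheit

K = (°F + 459.67) × 5/9.
Applying the formula gives 3230.3 °F.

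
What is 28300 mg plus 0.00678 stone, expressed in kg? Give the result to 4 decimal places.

28300 mg = 0.0283000 kg and 0.00678 st = 0.0430550 kg.
0.0283000 + 0.0430550 ≈ 0.0714 kg.

0.0714 kilograms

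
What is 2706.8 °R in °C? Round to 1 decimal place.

1230.6 degrees Celsius

°R = (°C + 273.15) × 9/5.
Applying the formula gives 1230.6 °C.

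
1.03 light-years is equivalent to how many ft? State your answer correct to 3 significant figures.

3.20e+16 feet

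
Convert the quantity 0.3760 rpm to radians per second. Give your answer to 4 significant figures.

1 revolution per minute = 0.104720 rad/s.
Then 0.3760 × 0.104720 ≈ 0.03937 rad/s.

0.03937 radians per second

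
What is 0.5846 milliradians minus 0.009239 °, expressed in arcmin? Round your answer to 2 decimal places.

1.46 arcminutes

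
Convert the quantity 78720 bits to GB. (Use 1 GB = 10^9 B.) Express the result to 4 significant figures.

9.840 × 10^-6 gigabytes

1 bit = 1.25000 × 10^-10 GB.
So 78720 × 1.25000 × 10^-10 ≈ 9.840 × 10^-6 GB.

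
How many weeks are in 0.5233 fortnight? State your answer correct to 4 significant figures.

1.047 wk

1 fortnight = 2.00000 wk.
Then 0.5233 × 2.00000 ≈ 1.047 wk.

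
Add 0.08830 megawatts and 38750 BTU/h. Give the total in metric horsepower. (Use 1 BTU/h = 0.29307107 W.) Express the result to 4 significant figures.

0.08830 MW = 120.055 PS and 38750 BTU/h = 15.4405 PS.
120.055 + 15.4405 ≈ 135.5 PS.

135.5 metric horsepower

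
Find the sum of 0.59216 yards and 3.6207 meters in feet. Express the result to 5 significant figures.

13.655 feet

0.59216 yd = 1.77648 ft and 3.6207 m = 11.8789 ft.
1.77648 + 11.8789 ≈ 13.655 ft.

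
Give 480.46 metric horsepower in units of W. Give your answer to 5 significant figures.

1 PS = 735.499 watts.
Thus 480.46 × 735.499 ≈ 353380 W.

353380 watts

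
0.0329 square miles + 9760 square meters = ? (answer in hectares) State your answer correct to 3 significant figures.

0.0329 mi² = 8.52106 ha and 9760 m² = 0.976000 ha.
8.52106 + 0.976000 ≈ 9.50 ha.

9.50 ha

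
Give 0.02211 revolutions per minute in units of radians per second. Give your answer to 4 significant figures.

1 rpm = 0.104720 rad/s.
Thus 0.02211 × 0.104720 ≈ 0.002315 rad/s.

0.002315 rad/s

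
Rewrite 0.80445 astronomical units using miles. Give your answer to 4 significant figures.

7.478e+7 mi

1 au = 9.29558e+7 mi.
0.80445 × 9.29558e+7 ≈ 7.478e+7 mi.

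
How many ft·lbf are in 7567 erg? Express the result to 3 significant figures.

0.000558 ft·lbf

1 erg = 7.37562e-8 foot-pounds.
7567 × 7.37562e-8 ≈ 0.000558 ft·lbf.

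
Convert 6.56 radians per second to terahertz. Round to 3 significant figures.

1.04 × 10^-12 terahertz

1 radian per second = 1.59155 × 10^-13 terahertz.
Thus 6.56 × 1.59155 × 10^-13 ≈ 1.04 × 10^-12 THz.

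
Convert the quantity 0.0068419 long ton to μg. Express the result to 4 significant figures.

1 long ton = 1.01605 × 10^12 μg.
0.0068419 × 1.01605 × 10^12 ≈ 6.952 × 10^9 μg.

6.952 × 10^9 micrograms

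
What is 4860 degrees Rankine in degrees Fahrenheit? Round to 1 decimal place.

4400.3 °F

°R = °F + 459.67.
Applying the formula gives 4400.3 °F.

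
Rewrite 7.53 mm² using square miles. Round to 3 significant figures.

2.91 × 10^-12 mi²

1 square millimeter = 3.86102 × 10^-13 mi².
7.53 × 3.86102 × 10^-13 ≈ 2.91 × 10^-12 mi².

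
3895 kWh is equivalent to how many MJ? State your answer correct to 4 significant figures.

14020 megajoules

1 kWh = 3.60000 MJ.
3895 × 3.60000 ≈ 14020 MJ.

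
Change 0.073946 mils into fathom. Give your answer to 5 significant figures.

1.0270e-6 fathom

1 mil = 1.38889e-5 fathom.
Thus 0.073946 × 1.38889e-5 ≈ 1.0270e-6 fathom.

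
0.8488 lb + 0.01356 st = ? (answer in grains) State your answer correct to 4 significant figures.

7270 gr

0.8488 lb = 5941.60 gr and 0.01356 st = 1328.88 gr.
5941.60 + 1328.88 ≈ 7270 gr.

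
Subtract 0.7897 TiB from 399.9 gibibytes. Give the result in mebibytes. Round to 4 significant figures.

-418600 MiB

399.9 GiB = 409498 MiB and 0.7897 TiB = 828060 MiB.
409498 − 828060 ≈ -418600 MiB.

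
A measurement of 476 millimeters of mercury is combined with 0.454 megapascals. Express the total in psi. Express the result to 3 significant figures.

75.1 psi

476 mmHg = 9.20431 psi and 0.454 MPa = 65.8471 psi.
9.20431 + 65.8471 ≈ 75.1 psi.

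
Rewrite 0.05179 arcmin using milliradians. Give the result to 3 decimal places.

0.015 milliradians

1 arcminute = 0.290888 mrad.
So 0.05179 × 0.290888 ≈ 0.015 mrad.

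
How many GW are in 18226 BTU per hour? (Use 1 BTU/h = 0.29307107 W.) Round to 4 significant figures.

5.342e-6 GW

1 BTU/h = 2.93071e-10 gigawatts.
Thus 18226 × 2.93071e-10 ≈ 5.342e-6 GW.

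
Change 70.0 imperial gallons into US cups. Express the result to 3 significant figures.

1350 US cups

1 imp gal = 19.2152 US cup.
Thus 70.0 × 19.2152 ≈ 1350 US cup.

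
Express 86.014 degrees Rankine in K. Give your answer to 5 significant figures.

47.786 K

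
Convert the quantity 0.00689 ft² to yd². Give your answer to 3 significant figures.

0.000766 yd²

1 ft² = 0.111111 yd².
Then 0.00689 × 0.111111 ≈ 0.000766 yd².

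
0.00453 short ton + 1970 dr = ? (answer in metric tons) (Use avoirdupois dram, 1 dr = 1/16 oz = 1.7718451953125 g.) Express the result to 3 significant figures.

0.00760 metric tons

0.00453 short ton = 0.00410955 t and 1970 dr = 0.00349054 t.
0.00410955 + 0.00349054 ≈ 0.00760 t.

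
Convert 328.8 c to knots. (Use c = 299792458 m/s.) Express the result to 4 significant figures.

1.916e+11 kn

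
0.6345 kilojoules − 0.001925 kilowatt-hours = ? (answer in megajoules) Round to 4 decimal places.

0.6345 kJ = 0.000634500 MJ and 0.001925 kWh = 0.00693000 MJ.
0.000634500 − 0.00693000 ≈ -0.0063 MJ.

-0.0063 megajoules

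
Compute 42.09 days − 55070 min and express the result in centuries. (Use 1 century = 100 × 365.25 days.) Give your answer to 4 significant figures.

0.0001053 centuries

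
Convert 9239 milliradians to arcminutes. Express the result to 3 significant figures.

1 mrad = 3.43775 arcmin.
9239 × 3.43775 ≈ 31800 arcmin.

31800 arcmin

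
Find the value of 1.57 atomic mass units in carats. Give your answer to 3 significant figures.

1 u = 8.30270 × 10^-24 ct.
So 1.57 × 8.30270 × 10^-24 ≈ 1.30 × 10^-23 ct.

1.30 × 10^-23 ct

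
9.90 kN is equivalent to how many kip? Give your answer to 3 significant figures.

2.23 kips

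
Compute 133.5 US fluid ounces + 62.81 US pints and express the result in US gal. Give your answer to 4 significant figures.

8.894 US gal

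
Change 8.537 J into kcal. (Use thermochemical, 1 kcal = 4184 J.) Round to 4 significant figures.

0.002040 kcal

1 J = 0.000239006 kcal.
Then 8.537 × 0.000239006 ≈ 0.002040 kcal.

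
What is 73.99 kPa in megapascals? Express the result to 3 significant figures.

1 kPa = 0.00100000 MPa.
73.99 × 0.00100000 ≈ 0.0740 MPa.

0.0740 megapascals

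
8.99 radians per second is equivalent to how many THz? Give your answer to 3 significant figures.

1.43 × 10^-12 THz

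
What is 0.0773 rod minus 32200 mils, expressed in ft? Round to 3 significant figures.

-1.41 ft

0.0773 rod = 1.27545 ft and 32200 mil = 2.68333 ft.
1.27545 − 2.68333 ≈ -1.41 ft.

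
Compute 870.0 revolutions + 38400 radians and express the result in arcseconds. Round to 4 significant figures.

9.048 × 10^9 arcseconds

870.0 rev = 1.12752 × 10^9 arcsec and 38400 rad = 7.92057 × 10^9 arcsec.
1.12752 × 10^9 + 7.92057 × 10^9 ≈ 9.048 × 10^9 arcsec.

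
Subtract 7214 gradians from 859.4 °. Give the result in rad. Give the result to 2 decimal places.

859.4 ° = 14.9994 rad and 7214 grad = 113.317 rad.
14.9994 − 113.317 ≈ -98.32 rad.

-98.32 rad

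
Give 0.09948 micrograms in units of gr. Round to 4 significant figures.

1 μg = 1.54324 × 10^-5 gr.
0.09948 × 1.54324 × 10^-5 ≈ 1.535 × 10^-6 gr.

1.535 × 10^-6 grains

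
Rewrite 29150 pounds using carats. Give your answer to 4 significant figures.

6.611e+7 ct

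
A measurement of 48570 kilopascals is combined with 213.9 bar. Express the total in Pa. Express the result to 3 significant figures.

48570 kPa = 4.85700e+7 Pa and 213.9 bar = 2.13900e+7 Pa.
4.85700e+7 + 2.13900e+7 ≈ 7.00e+7 Pa.

7.00e+7 Pa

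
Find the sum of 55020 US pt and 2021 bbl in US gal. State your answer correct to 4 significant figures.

91760 US gal

55020 US pt = 6877.50 US gal and 2021 bbl = 84882.0 US gal.
6877.50 + 84882.0 ≈ 91760 US gal.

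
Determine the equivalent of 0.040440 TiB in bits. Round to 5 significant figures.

3.5571e+11 bit

1 tebibyte = 8.79609e+12 bits.
0.040440 × 8.79609e+12 ≈ 3.5571e+11 bit.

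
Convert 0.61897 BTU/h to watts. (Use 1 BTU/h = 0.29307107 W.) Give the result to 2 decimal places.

0.18 W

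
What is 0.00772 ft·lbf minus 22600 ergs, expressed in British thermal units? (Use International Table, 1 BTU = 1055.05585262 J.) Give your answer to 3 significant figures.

0.00772 ft·lbf = 9.92072 × 10^-6 BTU and 22600 erg = 2.14207 × 10^-6 BTU.
9.92072 × 10^-6 − 2.14207 × 10^-6 ≈ 7.78 × 10^-6 BTU.

7.78 × 10^-6 British thermal units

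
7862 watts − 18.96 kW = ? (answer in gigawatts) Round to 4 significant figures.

-1.110e-5 gigawatts

7862 W = 7.86200e-6 GW and 18.96 kW = 1.89600e-5 GW.
7.86200e-6 − 1.89600e-5 ≈ -1.110e-5 GW.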